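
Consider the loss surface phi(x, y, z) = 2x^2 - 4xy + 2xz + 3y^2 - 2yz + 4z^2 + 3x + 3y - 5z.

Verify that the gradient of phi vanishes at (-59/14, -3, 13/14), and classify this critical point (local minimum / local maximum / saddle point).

∇phi = (4x - 4y + 2z + 3, -4x + 6y - 2z + 3, 2x - 2y + 8z - 5); substituting (-59/14, -3, 13/14) gives ∇phi = (0, 0, 0), so (-59/14, -3, 13/14) is indeed a critical point.
The Hessian is constant: H = [[4, -4, 2], [-4, 6, -2], [2, -2, 8]].
Leading principal minors: Δ₁ = 4, Δ₂ = 8, Δ₃ = 56.
All leading minors are positive, so H is positive definite: a local minimum.

local minimum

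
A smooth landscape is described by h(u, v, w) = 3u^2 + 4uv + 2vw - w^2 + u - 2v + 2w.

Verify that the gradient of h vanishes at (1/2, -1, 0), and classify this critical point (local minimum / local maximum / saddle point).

saddle point

∇h = (6u + 4v + 1, 4u + 2w - 2, 2v - 2w + 2); substituting (1/2, -1, 0) gives ∇h = (0, 0, 0), so (1/2, -1, 0) is indeed a critical point.
The Hessian is constant: H = [[6, 4, 0], [4, 0, 2], [0, 2, -2]].
Leading principal minors: Δ₁ = 6, Δ₂ = -16, Δ₃ = 8.
The minors fit neither the all-positive nor the alternating-sign pattern, so H is indefinite: a saddle point.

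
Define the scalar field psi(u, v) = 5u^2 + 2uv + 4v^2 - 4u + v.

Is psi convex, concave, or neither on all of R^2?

convex

psi is quadratic, so its Hessian is the constant matrix H = [[10, 2], [2, 8]].
det(H) = 76, tr(H) = 18.
det(H) > 0 and tr(H) > 0, so H is positive definite everywhere: convex.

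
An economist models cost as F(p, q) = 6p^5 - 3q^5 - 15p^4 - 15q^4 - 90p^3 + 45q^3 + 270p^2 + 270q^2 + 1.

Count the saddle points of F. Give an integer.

8

F separates as a function of p plus a function of q, so ∇F=0 decouples.
∂F/∂p = 30p(p - 3)(p - 2)(p + 3) = 0 at p ∈ {-3, 0, 2, 3}; ∂F/∂q = -15q(q - 3)(q + 3)(q + 4) = 0 at q ∈ {-4, -3, 0, 3}.
The Hessian is diagonal: diag(F_pp, F_qq). Second derivatives: F_pp(-3)=-2700, F_pp(0)=540, F_pp(2)=-300, F_pp(3)=540; F_qq(-4)=420, F_qq(-3)=-270, F_qq(0)=540, F_qq(3)=-1890.
Saddle points occur where the two diagonal entries have opposite signs: (-3, -4), (-3, 0), (0, -3), (0, 3), (2, -4), (2, 0), (3, -3), (3, 3). Count: 8.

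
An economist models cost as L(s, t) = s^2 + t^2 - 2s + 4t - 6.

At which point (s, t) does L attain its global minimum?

(1, -2)

L(s,t) separates as P(s) + Q(t) − 6, so its minimum is min P + min Q − 6.
P'(s) = 2s - 2 vanishes at s ∈ {1}; Q'(t) = 2(t + 2) vanishes at t ∈ {-2}.
Local minima of P (where P''>0): P(1)=-1. Local minima of Q: Q(-2)=-4.
So the global minimum of L is P(1) + Q(-2) − 6 = -1 − 4 − 6 = -11, attained at (1, -2).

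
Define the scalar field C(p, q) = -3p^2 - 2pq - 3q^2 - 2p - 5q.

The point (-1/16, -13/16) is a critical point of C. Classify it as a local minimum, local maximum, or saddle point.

The Hessian of C is constant: H = [[-6, -2], [-2, -6]].
det(H) = (-6)·(-6) − (-2)² = 32.
det(H) > 0 and tr(H) = -12 < 0, so H is negative definite and the point is a local maximum.

local maximum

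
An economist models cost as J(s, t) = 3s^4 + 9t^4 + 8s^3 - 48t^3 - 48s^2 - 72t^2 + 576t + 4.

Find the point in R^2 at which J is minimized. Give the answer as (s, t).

(-4, -2)

J(s,t) separates as P(s) + Q(t) + 4, so its minimum is min P + min Q + 4.
P'(s) = 12s(s - 2)(s + 4) vanishes at s ∈ {-4, 0, 2}; Q'(t) = 36(t - 4)(t - 2)(t + 2) vanishes at t ∈ {-2, 2, 4}.
Local minima of P (where P''>0): P(-4)=-512, P(2)=-80. Local minima of Q: Q(-2)=-912, Q(4)=384.
So the global minimum of J is P(-4) + Q(-2) + 4 = -512 − 912 + 4 = -1420, attained at (-4, -2).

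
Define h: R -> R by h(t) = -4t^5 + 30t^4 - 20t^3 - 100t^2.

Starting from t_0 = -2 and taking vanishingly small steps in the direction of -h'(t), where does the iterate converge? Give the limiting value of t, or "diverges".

h'(t) = -20t(t - 5)(t - 2)(t + 1), so h'(-2) = -1120.
Gradient descent moves in the -h' direction, i.e. t is increasing.
The nearest critical point in that direction is t = -1, where h'' = 360 > 0 (a local minimum). The iterate converges there.

-1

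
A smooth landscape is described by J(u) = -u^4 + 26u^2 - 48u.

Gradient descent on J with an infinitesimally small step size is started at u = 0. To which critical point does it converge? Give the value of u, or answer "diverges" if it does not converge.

1

J'(u) = -4(u - 3)(u - 1)(u + 4), so J'(0) = -48.
Gradient descent moves in the -J' direction, i.e. u is increasing.
The nearest critical point in that direction is u = 1, where J'' = 40 > 0 (a local minimum). The iterate converges there.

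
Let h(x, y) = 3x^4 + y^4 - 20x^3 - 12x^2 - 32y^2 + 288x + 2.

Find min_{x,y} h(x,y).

-670

h(x,y) separates as P(x) + Q(y) + 2, so its minimum is min P + min Q + 2.
P'(x) = 12(x - 4)(x - 3)(x + 2) vanishes at x ∈ {-2, 3, 4}; Q'(y) = 4y(y - 4)(y + 4) vanishes at y ∈ {-4, 0, 4}.
Local minima of P (where P''>0): P(-2)=-416, P(4)=448. Local minima of Q: Q(-4)=-256, Q(4)=-256.
So the global minimum of h is P(-2) + Q(-4) + 2 = -416 − 256 + 2 = -670, attained at (-2, -4).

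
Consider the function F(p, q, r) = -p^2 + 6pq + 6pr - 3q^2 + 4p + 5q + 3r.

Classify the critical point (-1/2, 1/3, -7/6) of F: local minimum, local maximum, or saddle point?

saddle point

The Hessian is constant: H = [[-2, 6, 6], [6, -6, 0], [6, 0, 0]].
Leading principal minors: Δ₁ = -2, Δ₂ = -24, Δ₃ = 216.
The minors fit neither the all-positive nor the alternating-sign pattern, so H is indefinite: a saddle point.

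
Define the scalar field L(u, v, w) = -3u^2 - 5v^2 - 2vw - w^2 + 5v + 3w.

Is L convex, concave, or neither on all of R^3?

L is quadratic, so its Hessian is the constant matrix H = [[-6, 0, 0], [0, -10, -2], [0, -2, -2]].
Leading principal minors: -6, 60, -96.
Signs alternate −, +, − ⇒ H ≺ 0 ⇒ concave.

concave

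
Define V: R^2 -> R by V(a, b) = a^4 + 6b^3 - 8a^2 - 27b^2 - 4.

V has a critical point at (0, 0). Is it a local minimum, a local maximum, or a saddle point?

local maximum

The mixed partial ∂²V/∂a∂b is 0, so the Hessian at any point is diag(V_aa, V_bb) = diag(4(3a^2 - 4), 18(2b - 3)).
At (0, 0): H = diag(-16, -54).
Both eigenvalues are negative, so H is negative definite: a local maximum.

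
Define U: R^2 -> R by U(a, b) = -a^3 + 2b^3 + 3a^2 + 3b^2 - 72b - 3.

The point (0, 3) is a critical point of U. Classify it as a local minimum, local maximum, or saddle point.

local minimum

The mixed partial ∂²U/∂a∂b is 0, so the Hessian at any point is diag(U_aa, U_bb) = diag(6(-a + 1), 6(2b + 1)).
At (0, 3): H = diag(6, 42).
Both eigenvalues are positive, so H is positive definite: a local minimum.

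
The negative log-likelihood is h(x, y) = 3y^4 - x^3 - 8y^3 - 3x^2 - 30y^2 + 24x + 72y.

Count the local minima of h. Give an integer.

2

h separates as a function of x plus a function of y, so ∇h=0 decouples.
∂h/∂x = -3(x - 2)(x + 4) = 0 at x ∈ {-4, 2}; ∂h/∂y = 12(y - 3)(y - 1)(y + 2) = 0 at y ∈ {-2, 1, 3}.
The Hessian is diagonal: diag(h_xx, h_yy). Second derivatives: h_xx(-4)=18, h_xx(2)=-18; h_yy(-2)=180, h_yy(1)=-72, h_yy(3)=120.
Local minima occur where both diagonal entries positive: (-4, -2), (-4, 3). Count: 2.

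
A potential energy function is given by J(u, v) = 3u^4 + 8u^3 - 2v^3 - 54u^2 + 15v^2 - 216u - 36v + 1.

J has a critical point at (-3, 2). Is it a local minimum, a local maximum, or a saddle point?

The mixed partial ∂²J/∂u∂v is 0, so the Hessian at any point is diag(J_uu, J_vv) = diag(12(3u^2 + 4u - 9), 6(-2v + 5)).
At (-3, 2): H = diag(72, 6).
Both eigenvalues are positive, so H is positive definite: a local minimum.

local minimum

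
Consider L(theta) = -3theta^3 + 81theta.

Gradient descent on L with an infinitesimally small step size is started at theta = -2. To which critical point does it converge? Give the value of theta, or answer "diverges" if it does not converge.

L'(theta) = -9(theta - 3)(theta + 3), so L'(-2) = 45.
Gradient descent moves in the -L' direction, i.e. theta is decreasing.
The nearest critical point in that direction is theta = -3, where L'' = 54 > 0 (a local minimum). The iterate converges there.

-3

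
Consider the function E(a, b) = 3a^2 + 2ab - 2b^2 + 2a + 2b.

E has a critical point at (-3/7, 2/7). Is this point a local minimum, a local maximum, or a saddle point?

The Hessian of E is constant: H = [[6, 2], [2, -4]].
det(H) = 6·(-4) − 2² = -28.
Since det(H) < 0, H is indefinite and the critical point is a saddle point.

saddle point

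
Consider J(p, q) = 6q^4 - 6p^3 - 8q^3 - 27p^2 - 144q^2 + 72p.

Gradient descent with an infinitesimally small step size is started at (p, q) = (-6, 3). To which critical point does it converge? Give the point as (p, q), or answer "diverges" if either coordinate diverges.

J is separable, so gradient descent decouples: p follows -∂J/∂p, q follows -∂J/∂q.
∂J/∂p = -18(p - 1)(p + 4); at p=-6 this is -252, so p increases.
∂J/∂q = 24q(q - 4)(q + 3); at q=3 this is -432, so q increases.
p converges to its nearest critical value -4 (a local min of the p-part); q converges to 4. The iterate converges to (-4, 4).

(-4, 4)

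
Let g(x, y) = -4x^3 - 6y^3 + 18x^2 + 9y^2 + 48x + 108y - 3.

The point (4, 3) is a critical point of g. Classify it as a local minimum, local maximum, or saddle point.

local maximum

The mixed partial ∂²g/∂x∂y is 0, so the Hessian at any point is diag(g_xx, g_yy) = diag(12(-2x + 3), 18(-2y + 1)).
At (4, 3): H = diag(-60, -90).
Both eigenvalues are negative, so H is negative definite: a local maximum.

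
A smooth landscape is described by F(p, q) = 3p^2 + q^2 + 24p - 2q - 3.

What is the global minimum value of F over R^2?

F(p,q) separates as A(p) + B(q) − 3, so its minimum is min A + min B − 3.
A'(p) = 6p + 24 vanishes at p ∈ {-4}; B'(q) = 2q - 2 vanishes at q ∈ {1}.
Local minima of A (where A''>0): A(-4)=-48. Local minima of B: B(1)=-1.
So the global minimum of F is A(-4) + B(1) − 3 = -48 − 1 − 3 = -52, attained at (-4, 1).

-52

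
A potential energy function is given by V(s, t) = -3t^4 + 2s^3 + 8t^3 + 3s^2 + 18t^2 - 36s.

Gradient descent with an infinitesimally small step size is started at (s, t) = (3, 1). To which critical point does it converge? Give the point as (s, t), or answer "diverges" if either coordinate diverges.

V is separable, so gradient descent decouples: s follows -∂V/∂s, t follows -∂V/∂t.
∂V/∂s = 6(s - 2)(s + 3); at s=3 this is 36, so s decreases.
∂V/∂t = -12t(t - 3)(t + 1); at t=1 this is 48, so t decreases.
s converges to its nearest critical value 2 (a local min of the s-part); t converges to 0. The iterate converges to (2, 0).

(2, 0)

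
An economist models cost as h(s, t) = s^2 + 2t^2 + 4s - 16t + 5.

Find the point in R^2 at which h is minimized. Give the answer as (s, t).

(-2, 4)

h(s,t) separates as P(s) + Q(t) + 5, so its minimum is min P + min Q + 5.
P'(s) = 2s + 4 vanishes at s ∈ {-2}; Q'(t) = 4(t - 4) vanishes at t ∈ {4}.
Local minima of P (where P''>0): P(-2)=-4. Local minima of Q: Q(4)=-32.
So the global minimum of h is P(-2) + Q(4) + 5 = -4 − 32 + 5 = -31, attained at (-2, 4).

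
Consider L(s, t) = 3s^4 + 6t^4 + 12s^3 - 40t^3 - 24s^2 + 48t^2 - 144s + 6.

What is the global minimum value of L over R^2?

-490

L(s,t) separates as P(s) + Q(t) + 6, so its minimum is min P + min Q + 6.
P'(s) = 12(s - 2)(s + 2)(s + 3) vanishes at s ∈ {-3, -2, 2}; Q'(t) = 24t(t - 4)(t - 1) vanishes at t ∈ {0, 1, 4}.
Local minima of P (where P''>0): P(-3)=135, P(2)=-240. Local minima of Q: Q(0)=0, Q(4)=-256.
So the global minimum of L is P(2) + Q(4) + 6 = -240 − 256 + 6 = -490, attained at (2, 4).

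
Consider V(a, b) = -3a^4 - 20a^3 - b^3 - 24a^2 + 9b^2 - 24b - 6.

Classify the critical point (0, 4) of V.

The mixed partial ∂²V/∂a∂b is 0, so the Hessian at any point is diag(V_aa, V_bb) = diag(-12(3a^2 + 10a + 4), 6(-b + 3)).
At (0, 4): H = diag(-48, -6).
Both eigenvalues are negative, so H is negative definite: a local maximum.

local maximum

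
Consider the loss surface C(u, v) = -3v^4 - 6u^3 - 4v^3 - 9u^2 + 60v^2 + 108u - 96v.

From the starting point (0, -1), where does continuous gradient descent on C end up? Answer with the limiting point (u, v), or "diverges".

C is separable, so gradient descent decouples: u follows -∂C/∂u, v follows -∂C/∂v.
∂C/∂u = -18(u - 2)(u + 3); at u=0 this is 108, so u decreases.
∂C/∂v = -12(v - 2)(v - 1)(v + 4); at v=-1 this is -216, so v increases.
u converges to its nearest critical value -3 (a local min of the u-part); v converges to 1. The iterate converges to (-3, 1).

(-3, 1)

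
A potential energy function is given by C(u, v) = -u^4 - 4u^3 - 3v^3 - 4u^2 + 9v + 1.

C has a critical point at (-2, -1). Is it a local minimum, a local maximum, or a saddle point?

The mixed partial ∂²C/∂u∂v is 0, so the Hessian at any point is diag(C_uu, C_vv) = diag(-4(3u^2 + 6u + 2), -18v).
At (-2, -1): H = diag(-8, 18).
The eigenvalues have opposite signs, so H is indefinite: a saddle point.

saddle point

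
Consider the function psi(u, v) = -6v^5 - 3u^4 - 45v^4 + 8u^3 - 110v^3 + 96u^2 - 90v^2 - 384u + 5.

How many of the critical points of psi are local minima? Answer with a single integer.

2

psi separates as a function of u plus a function of v, so ∇psi=0 decouples.
∂psi/∂u = -12(u - 4)(u - 2)(u + 4) = 0 at u ∈ {-4, 2, 4}; ∂psi/∂v = -30v(v + 1)(v + 2)(v + 3) = 0 at v ∈ {-3, -2, -1, 0}.
The Hessian is diagonal: diag(psi_uu, psi_vv). Second derivatives: psi_uu(-4)=-576, psi_uu(2)=144, psi_uu(4)=-192; psi_vv(-3)=180, psi_vv(-2)=-60, psi_vv(-1)=60, psi_vv(0)=-180.
Local minima occur where both diagonal entries positive: (2, -3), (2, -1). Count: 2.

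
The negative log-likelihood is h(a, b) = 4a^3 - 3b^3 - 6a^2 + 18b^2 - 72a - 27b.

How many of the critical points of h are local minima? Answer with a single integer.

h separates as a function of a plus a function of b, so ∇h=0 decouples.
∂h/∂a = 12(a - 3)(a + 2) = 0 at a ∈ {-2, 3}; ∂h/∂b = -9(b - 3)(b - 1) = 0 at b ∈ {1, 3}.
The Hessian is diagonal: diag(h_aa, h_bb). Second derivatives: h_aa(-2)=-60, h_aa(3)=60; h_bb(1)=18, h_bb(3)=-18.
Local minima occur where both diagonal entries positive: (3, 1). Count: 1.

1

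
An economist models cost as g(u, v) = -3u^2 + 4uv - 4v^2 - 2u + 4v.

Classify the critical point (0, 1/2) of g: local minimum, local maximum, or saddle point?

local maximum

The Hessian of g is constant: H = [[-6, 4], [4, -8]].
det(H) = (-6)·(-8) − 4² = 32.
det(H) > 0 and tr(H) = -14 < 0, so H is negative definite and the point is a local maximum.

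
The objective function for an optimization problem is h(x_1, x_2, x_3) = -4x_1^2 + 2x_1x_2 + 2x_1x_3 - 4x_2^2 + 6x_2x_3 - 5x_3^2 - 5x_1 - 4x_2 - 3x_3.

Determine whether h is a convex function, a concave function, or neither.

h is quadratic, so its Hessian is the constant matrix H = [[-8, 2, 2], [2, -8, 6], [2, 6, -10]].
Leading principal minors: -8, 60, -232.
Signs alternate −, +, − ⇒ H ≺ 0 ⇒ concave.

concave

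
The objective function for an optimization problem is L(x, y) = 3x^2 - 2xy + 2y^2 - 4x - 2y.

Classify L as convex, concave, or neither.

L is quadratic, so its Hessian is the constant matrix H = [[6, -2], [-2, 4]].
det(H) = 20, tr(H) = 10.
det(H) > 0 and tr(H) > 0, so H is positive definite everywhere: convex.

convex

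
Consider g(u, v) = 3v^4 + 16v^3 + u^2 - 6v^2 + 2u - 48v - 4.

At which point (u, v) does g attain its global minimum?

(-1, -4)

g(u,v) separates as P(u) + Q(v) − 4, so its minimum is min P + min Q − 4.
P'(u) = 2u + 2 vanishes at u ∈ {-1}; Q'(v) = 12(v - 1)(v + 1)(v + 4) vanishes at v ∈ {-4, -1, 1}.
Local minima of P (where P''>0): P(-1)=-1. Local minima of Q: Q(-4)=-160, Q(1)=-35.
So the global minimum of g is P(-1) + Q(-4) − 4 = -1 − 160 − 4 = -165, attained at (-1, -4).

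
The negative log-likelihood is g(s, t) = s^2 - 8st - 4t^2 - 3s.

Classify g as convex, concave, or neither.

neither

g is quadratic, so its Hessian is the constant matrix H = [[2, -8], [-8, -8]].
det(H) = -80, tr(H) = -6.
det(H) < 0, so H is indefinite: neither convex nor concave.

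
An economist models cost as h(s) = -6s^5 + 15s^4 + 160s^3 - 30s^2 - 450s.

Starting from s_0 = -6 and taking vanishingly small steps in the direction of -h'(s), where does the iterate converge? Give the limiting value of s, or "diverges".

h'(s) = -30(s - 5)(s - 1)(s + 1)(s + 3), so h'(-6) = -34650.
Gradient descent moves in the -h' direction, i.e. s is increasing.
The nearest critical point in that direction is s = -3, where h'' = 1920 > 0 (a local minimum). The iterate converges there.

-3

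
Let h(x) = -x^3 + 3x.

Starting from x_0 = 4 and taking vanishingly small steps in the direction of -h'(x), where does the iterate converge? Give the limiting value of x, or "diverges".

h'(x) = -3(x - 1)(x + 1), so h'(4) = -45.
Gradient descent moves in the -h' direction, i.e. x is increasing.
There is no critical point above x=4, and h' keeps the same sign, so the iterate runs off to +∞.

diverges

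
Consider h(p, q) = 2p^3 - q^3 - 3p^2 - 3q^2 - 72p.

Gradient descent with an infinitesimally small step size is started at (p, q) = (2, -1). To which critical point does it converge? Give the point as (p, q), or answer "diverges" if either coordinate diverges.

h is separable, so gradient descent decouples: p follows -∂h/∂p, q follows -∂h/∂q.
∂h/∂p = 6(p - 4)(p + 3); at p=2 this is -60, so p increases.
∂h/∂q = -3q(q + 2); at q=-1 this is 3, so q decreases.
p converges to its nearest critical value 4 (a local min of the p-part); q converges to -2. The iterate converges to (4, -2).

(4, -2)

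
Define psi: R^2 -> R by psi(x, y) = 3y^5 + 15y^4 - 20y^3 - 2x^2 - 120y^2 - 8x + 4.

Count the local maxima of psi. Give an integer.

psi separates as a function of x plus a function of y, so ∇psi=0 decouples.
∂psi/∂x = -4(x + 2) = 0 at x ∈ {-2}; ∂psi/∂y = 15y(y - 2)(y + 2)(y + 4) = 0 at y ∈ {-4, -2, 0, 2}.
The Hessian is diagonal: diag(psi_xx, psi_yy). Second derivatives: psi_xx(-2)=-4; psi_yy(-4)=-720, psi_yy(-2)=240, psi_yy(0)=-240, psi_yy(2)=720.
Local maxima occur where both diagonal entries negative: (-2, -4), (-2, 0). Count: 2.

2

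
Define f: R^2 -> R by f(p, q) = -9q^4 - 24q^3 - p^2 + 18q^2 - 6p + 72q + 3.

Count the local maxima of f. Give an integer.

f separates as a function of p plus a function of q, so ∇f=0 decouples.
∂f/∂p = -2(p + 3) = 0 at p ∈ {-3}; ∂f/∂q = -36(q - 1)(q + 1)(q + 2) = 0 at q ∈ {-2, -1, 1}.
The Hessian is diagonal: diag(f_pp, f_qq). Second derivatives: f_pp(-3)=-2; f_qq(-2)=-108, f_qq(-1)=72, f_qq(1)=-216.
Local maxima occur where both diagonal entries negative: (-3, -2), (-3, 1). Count: 2.

2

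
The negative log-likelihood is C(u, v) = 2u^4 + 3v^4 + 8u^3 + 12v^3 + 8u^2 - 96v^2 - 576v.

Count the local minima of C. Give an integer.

C separates as a function of u plus a function of v, so ∇C=0 decouples.
∂C/∂u = 8u(u + 1)(u + 2) = 0 at u ∈ {-2, -1, 0}; ∂C/∂v = 12(v - 4)(v + 3)(v + 4) = 0 at v ∈ {-4, -3, 4}.
The Hessian is diagonal: diag(C_uu, C_vv). Second derivatives: C_uu(-2)=16, C_uu(-1)=-8, C_uu(0)=16; C_vv(-4)=96, C_vv(-3)=-84, C_vv(4)=672.
Local minima occur where both diagonal entries positive: (-2, -4), (-2, 4), (0, -4), (0, 4). Count: 4.

4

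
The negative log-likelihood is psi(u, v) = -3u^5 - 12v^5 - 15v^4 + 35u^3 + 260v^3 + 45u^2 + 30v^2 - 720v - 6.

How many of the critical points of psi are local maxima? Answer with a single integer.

4

psi separates as a function of u plus a function of v, so ∇psi=0 decouples.
∂psi/∂u = -15u(u - 3)(u + 1)(u + 2) = 0 at u ∈ {-2, -1, 0, 3}; ∂psi/∂v = -60(v - 3)(v - 1)(v + 1)(v + 4) = 0 at v ∈ {-4, -1, 1, 3}.
The Hessian is diagonal: diag(psi_uu, psi_vv). Second derivatives: psi_uu(-2)=150, psi_uu(-1)=-60, psi_uu(0)=90, psi_uu(3)=-900; psi_vv(-4)=6300, psi_vv(-1)=-1440, psi_vv(1)=1200, psi_vv(3)=-3360.
Local maxima occur where both diagonal entries negative: (-1, -1), (-1, 3), (3, -1), (3, 3). Count: 4.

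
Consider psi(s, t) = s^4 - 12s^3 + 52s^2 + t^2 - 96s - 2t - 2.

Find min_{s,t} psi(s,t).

psi(s,t) separates as P(s) + Q(t) − 2, so its minimum is min P + min Q − 2.
P'(s) = 4(s - 4)(s - 3)(s - 2) vanishes at s ∈ {2, 3, 4}; Q'(t) = 2(t - 1) vanishes at t ∈ {1}.
Local minima of P (where P''>0): P(2)=-64, P(4)=-64. Local minima of Q: Q(1)=-1.
So the global minimum of psi is P(2) + Q(1) − 2 = -64 − 1 − 2 = -67, attained at (2, 1).

-67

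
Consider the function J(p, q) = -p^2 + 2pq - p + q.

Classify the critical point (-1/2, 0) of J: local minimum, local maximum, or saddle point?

saddle point

The Hessian of J is constant: H = [[-2, 2], [2, 0]].
det(H) = (-2)·0 − 2² = -4.
Since det(H) < 0, H is indefinite and the critical point is a saddle point.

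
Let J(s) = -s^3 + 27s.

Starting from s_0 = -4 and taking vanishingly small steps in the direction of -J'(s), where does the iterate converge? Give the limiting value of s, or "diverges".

J'(s) = -3(s - 3)(s + 3), so J'(-4) = -21.
Gradient descent moves in the -J' direction, i.e. s is increasing.
The nearest critical point in that direction is s = -3, where J'' = 18 > 0 (a local minimum). The iterate converges there.

-3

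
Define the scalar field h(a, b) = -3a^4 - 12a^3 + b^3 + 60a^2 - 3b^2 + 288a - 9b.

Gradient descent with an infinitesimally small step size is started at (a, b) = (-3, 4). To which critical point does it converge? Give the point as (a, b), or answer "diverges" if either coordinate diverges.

h is separable, so gradient descent decouples: a follows -∂h/∂a, b follows -∂h/∂b.
∂h/∂a = -12(a - 3)(a + 2)(a + 4); at a=-3 this is -72, so a increases.
∂h/∂b = 3(b - 3)(b + 1); at b=4 this is 15, so b decreases.
a converges to its nearest critical value -2 (a local min of the a-part); b converges to 3. The iterate converges to (-2, 3).

(-2, 3)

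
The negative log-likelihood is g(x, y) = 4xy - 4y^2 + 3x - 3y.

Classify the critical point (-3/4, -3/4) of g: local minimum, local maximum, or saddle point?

The Hessian of g is constant: H = [[0, 4], [4, -8]].
det(H) = 0·(-8) − 4² = -16.
Since det(H) < 0, H is indefinite and the critical point is a saddle point.

saddle point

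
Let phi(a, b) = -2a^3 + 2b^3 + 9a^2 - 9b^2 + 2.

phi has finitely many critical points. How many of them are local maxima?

1

phi separates as a function of a plus a function of b, so ∇phi=0 decouples.
∂phi/∂a = -6a(a - 3) = 0 at a ∈ {0, 3}; ∂phi/∂b = 6b(b - 3) = 0 at b ∈ {0, 3}.
The Hessian is diagonal: diag(phi_aa, phi_bb). Second derivatives: phi_aa(0)=18, phi_aa(3)=-18; phi_bb(0)=-18, phi_bb(3)=18.
Local maxima occur where both diagonal entries negative: (3, 0). Count: 1.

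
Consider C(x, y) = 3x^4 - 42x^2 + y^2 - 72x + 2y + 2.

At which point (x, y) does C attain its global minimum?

(3, -1)

C(x,y) separates as P(x) + Q(y) + 2, so its minimum is min P + min Q + 2.
P'(x) = 12(x - 3)(x + 1)(x + 2) vanishes at x ∈ {-2, -1, 3}; Q'(y) = 2y + 2 vanishes at y ∈ {-1}.
Local minima of P (where P''>0): P(-2)=24, P(3)=-351. Local minima of Q: Q(-1)=-1.
So the global minimum of C is P(3) + Q(-1) + 2 = -351 − 1 + 2 = -350, attained at (3, -1).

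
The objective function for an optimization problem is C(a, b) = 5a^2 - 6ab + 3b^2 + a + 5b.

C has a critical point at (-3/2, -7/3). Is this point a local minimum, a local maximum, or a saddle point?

The Hessian of C is constant: H = [[10, -6], [-6, 6]].
det(H) = 10·6 − (-6)² = 24.
det(H) > 0 and tr(H) = 16 > 0, so H is positive definite and the point is a local minimum.

local minimum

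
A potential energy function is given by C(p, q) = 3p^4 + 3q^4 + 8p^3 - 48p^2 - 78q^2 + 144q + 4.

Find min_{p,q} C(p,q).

-1564

C(p,q) separates as A(p) + B(q) + 4, so its minimum is min A + min B + 4.
A'(p) = 12p(p - 2)(p + 4) vanishes at p ∈ {-4, 0, 2}; B'(q) = 12(q - 3)(q - 1)(q + 4) vanishes at q ∈ {-4, 1, 3}.
Local minima of A (where A''>0): A(-4)=-512, A(2)=-80. Local minima of B: B(-4)=-1056, B(3)=-27.
So the global minimum of C is A(-4) + B(-4) + 4 = -512 − 1056 + 4 = -1564, attained at (-4, -4).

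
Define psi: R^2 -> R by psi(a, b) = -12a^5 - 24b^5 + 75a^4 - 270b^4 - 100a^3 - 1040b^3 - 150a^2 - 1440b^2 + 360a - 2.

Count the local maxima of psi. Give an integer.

4

psi separates as a function of a plus a function of b, so ∇psi=0 decouples.
∂psi/∂a = -60(a - 3)(a - 2)(a - 1)(a + 1) = 0 at a ∈ {-1, 1, 2, 3}; ∂psi/∂b = -120b(b + 2)(b + 3)(b + 4) = 0 at b ∈ {-4, -3, -2, 0}.
The Hessian is diagonal: diag(psi_aa, psi_bb). Second derivatives: psi_aa(-1)=1440, psi_aa(1)=-240, psi_aa(2)=180, psi_aa(3)=-480; psi_bb(-4)=960, psi_bb(-3)=-360, psi_bb(-2)=480, psi_bb(0)=-2880.
Local maxima occur where both diagonal entries negative: (1, -3), (1, 0), (3, -3), (3, 0). Count: 4.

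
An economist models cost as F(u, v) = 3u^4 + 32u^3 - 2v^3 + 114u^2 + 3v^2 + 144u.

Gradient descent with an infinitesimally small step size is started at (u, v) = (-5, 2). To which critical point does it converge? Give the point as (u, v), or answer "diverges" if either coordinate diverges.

diverges

F is separable, so gradient descent decouples: u follows -∂F/∂u, v follows -∂F/∂v.
∂F/∂u = 12(u + 1)(u + 3)(u + 4); at u=-5 this is -96, so u increases.
∂F/∂v = -6v(v - 1); at v=2 this is -12, so v increases.
The v-coordinate has no critical point in that direction and runs off to infinity.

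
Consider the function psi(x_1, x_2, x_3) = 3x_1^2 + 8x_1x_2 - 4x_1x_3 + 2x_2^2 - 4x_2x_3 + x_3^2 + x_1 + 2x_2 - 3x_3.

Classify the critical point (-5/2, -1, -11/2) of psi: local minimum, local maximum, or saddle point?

The Hessian is constant: H = [[6, 8, -4], [8, 4, -4], [-4, -4, 2]].
Leading principal minors: Δ₁ = 6, Δ₂ = -40, Δ₃ = 16.
The minors fit neither the all-positive nor the alternating-sign pattern, so H is indefinite: a saddle point.

saddle point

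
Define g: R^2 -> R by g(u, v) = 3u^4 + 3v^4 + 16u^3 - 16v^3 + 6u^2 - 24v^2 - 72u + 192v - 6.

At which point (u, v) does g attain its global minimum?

g(u,v) separates as P(u) + Q(v) − 6, so its minimum is min P + min Q − 6.
P'(u) = 12(u - 1)(u + 2)(u + 3) vanishes at u ∈ {-3, -2, 1}; Q'(v) = 12(v - 4)(v - 2)(v + 2) vanishes at v ∈ {-2, 2, 4}.
Local minima of P (where P''>0): P(-3)=81, P(1)=-47. Local minima of Q: Q(-2)=-304, Q(4)=128.
So the global minimum of g is P(1) + Q(-2) − 6 = -47 − 304 − 6 = -357, attained at (1, -2).

(1, -2)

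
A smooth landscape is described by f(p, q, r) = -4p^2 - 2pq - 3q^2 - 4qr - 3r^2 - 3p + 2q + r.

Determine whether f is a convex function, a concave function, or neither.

f is quadratic, so its Hessian is the constant matrix H = [[-8, -2, 0], [-2, -6, -4], [0, -4, -6]].
Leading principal minors: -8, 44, -136.
Signs alternate −, +, − ⇒ H ≺ 0 ⇒ concave.

concave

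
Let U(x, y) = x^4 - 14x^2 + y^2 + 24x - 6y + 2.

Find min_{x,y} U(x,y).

U(x,y) separates as P(x) + Q(y) + 2, so its minimum is min P + min Q + 2.
P'(x) = 4(x - 2)(x - 1)(x + 3) vanishes at x ∈ {-3, 1, 2}; Q'(y) = 2y - 6 vanishes at y ∈ {3}.
Local minima of P (where P''>0): P(-3)=-117, P(2)=8. Local minima of Q: Q(3)=-9.
So the global minimum of U is P(-3) + Q(3) + 2 = -117 − 9 + 2 = -124, attained at (-3, 3).

-124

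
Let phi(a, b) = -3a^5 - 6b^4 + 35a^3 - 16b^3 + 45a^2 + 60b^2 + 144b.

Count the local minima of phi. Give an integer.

2

phi separates as a function of a plus a function of b, so ∇phi=0 decouples.
∂phi/∂a = -15a(a - 3)(a + 1)(a + 2) = 0 at a ∈ {-2, -1, 0, 3}; ∂phi/∂b = -24(b - 2)(b + 1)(b + 3) = 0 at b ∈ {-3, -1, 2}.
The Hessian is diagonal: diag(phi_aa, phi_bb). Second derivatives: phi_aa(-2)=150, phi_aa(-1)=-60, phi_aa(0)=90, phi_aa(3)=-900; phi_bb(-3)=-240, phi_bb(-1)=144, phi_bb(2)=-360.
Local minima occur where both diagonal entries positive: (-2, -1), (0, -1). Count: 2.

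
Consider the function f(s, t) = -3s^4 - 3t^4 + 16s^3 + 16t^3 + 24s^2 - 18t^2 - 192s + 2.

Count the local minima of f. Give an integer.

f separates as a function of s plus a function of t, so ∇f=0 decouples.
∂f/∂s = -12(s - 4)(s - 2)(s + 2) = 0 at s ∈ {-2, 2, 4}; ∂f/∂t = -12t(t - 3)(t - 1) = 0 at t ∈ {0, 1, 3}.
The Hessian is diagonal: diag(f_ss, f_tt). Second derivatives: f_ss(-2)=-288, f_ss(2)=96, f_ss(4)=-144; f_tt(0)=-36, f_tt(1)=24, f_tt(3)=-72.
Local minima occur where both diagonal entries positive: (2, 1). Count: 1.

1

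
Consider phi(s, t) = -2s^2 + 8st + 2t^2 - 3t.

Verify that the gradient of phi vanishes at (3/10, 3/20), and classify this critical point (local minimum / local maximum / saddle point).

saddle point

∇phi = (-4s + 8t, 8s + 4t - 3); substituting (3/10, 3/20) gives ∇phi = (0, 0), so (3/10, 3/20) is indeed a critical point.
The Hessian of phi is constant: H = [[-4, 8], [8, 4]].
det(H) = (-4)·4 − 8² = -80.
Since det(H) < 0, H is indefinite and the critical point is a saddle point.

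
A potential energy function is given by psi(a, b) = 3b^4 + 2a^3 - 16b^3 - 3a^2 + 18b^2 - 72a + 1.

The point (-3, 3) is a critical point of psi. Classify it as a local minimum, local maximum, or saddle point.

The mixed partial ∂²psi/∂a∂b is 0, so the Hessian at any point is diag(psi_aa, psi_bb) = diag(6(2a - 1), 12(3b^2 - 8b + 3)).
At (-3, 3): H = diag(-42, 72).
The eigenvalues have opposite signs, so H is indefinite: a saddle point.

saddle point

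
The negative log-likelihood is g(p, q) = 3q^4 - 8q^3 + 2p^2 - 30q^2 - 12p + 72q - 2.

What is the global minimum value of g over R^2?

-172

g(p,q) separates as A(p) + B(q) − 2, so its minimum is min A + min B − 2.
A'(p) = 4p - 12 vanishes at p ∈ {3}; B'(q) = 12(q - 3)(q - 1)(q + 2) vanishes at q ∈ {-2, 1, 3}.
Local minima of A (where A''>0): A(3)=-18. Local minima of B: B(-2)=-152, B(3)=-27.
So the global minimum of g is A(3) + B(-2) − 2 = -18 − 152 − 2 = -172, attained at (3, -2).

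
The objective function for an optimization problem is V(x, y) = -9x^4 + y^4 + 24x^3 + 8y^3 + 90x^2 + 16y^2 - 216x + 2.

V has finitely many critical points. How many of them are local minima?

2

V separates as a function of x plus a function of y, so ∇V=0 decouples.
∂V/∂x = -36(x - 3)(x - 1)(x + 2) = 0 at x ∈ {-2, 1, 3}; ∂V/∂y = 4y(y + 2)(y + 4) = 0 at y ∈ {-4, -2, 0}.
The Hessian is diagonal: diag(V_xx, V_yy). Second derivatives: V_xx(-2)=-540, V_xx(1)=216, V_xx(3)=-360; V_yy(-4)=32, V_yy(-2)=-16, V_yy(0)=32.
Local minima occur where both diagonal entries positive: (1, -4), (1, 0). Count: 2.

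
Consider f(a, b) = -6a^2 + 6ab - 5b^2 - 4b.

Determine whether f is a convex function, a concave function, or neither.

f is quadratic, so its Hessian is the constant matrix H = [[-12, 6], [6, -10]].
det(H) = 84, tr(H) = -22.
det(H) > 0 and tr(H) < 0, so H is negative definite everywhere: concave.

concave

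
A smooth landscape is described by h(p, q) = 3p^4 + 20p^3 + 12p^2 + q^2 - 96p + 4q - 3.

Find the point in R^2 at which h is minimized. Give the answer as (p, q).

h(p,q) separates as A(p) + B(q) − 3, so its minimum is min A + min B − 3.
A'(p) = 12(p - 1)(p + 2)(p + 4) vanishes at p ∈ {-4, -2, 1}; B'(q) = 2q + 4 vanishes at q ∈ {-2}.
Local minima of A (where A''>0): A(-4)=64, A(1)=-61. Local minima of B: B(-2)=-4.
So the global minimum of h is A(1) + B(-2) − 3 = -61 − 4 − 3 = -68, attained at (1, -2).

(1, -2)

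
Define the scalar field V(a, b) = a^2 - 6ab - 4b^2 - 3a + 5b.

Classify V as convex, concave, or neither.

neither

V is quadratic, so its Hessian is the constant matrix H = [[2, -6], [-6, -8]].
det(H) = -52, tr(H) = -6.
det(H) < 0, so H is indefinite: neither convex nor concave.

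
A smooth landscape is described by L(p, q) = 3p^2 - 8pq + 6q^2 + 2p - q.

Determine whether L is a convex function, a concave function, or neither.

L is quadratic, so its Hessian is the constant matrix H = [[6, -8], [-8, 12]].
det(H) = 8, tr(H) = 18.
det(H) > 0 and tr(H) > 0, so H is positive definite everywhere: convex.

convex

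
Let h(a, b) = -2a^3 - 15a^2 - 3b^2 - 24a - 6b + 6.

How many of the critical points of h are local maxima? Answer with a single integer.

1

h separates as a function of a plus a function of b, so ∇h=0 decouples.
∂h/∂a = -6(a + 1)(a + 4) = 0 at a ∈ {-4, -1}; ∂h/∂b = -6(b + 1) = 0 at b ∈ {-1}.
The Hessian is diagonal: diag(h_aa, h_bb). Second derivatives: h_aa(-4)=18, h_aa(-1)=-18; h_bb(-1)=-6.
Local maxima occur where both diagonal entries negative: (-1, -1). Count: 1.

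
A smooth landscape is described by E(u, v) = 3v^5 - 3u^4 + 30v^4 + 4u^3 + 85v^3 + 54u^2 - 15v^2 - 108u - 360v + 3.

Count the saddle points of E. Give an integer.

E separates as a function of u plus a function of v, so ∇E=0 decouples.
∂E/∂u = -12(u - 3)(u - 1)(u + 3) = 0 at u ∈ {-3, 1, 3}; ∂E/∂v = 15(v - 1)(v + 2)(v + 3)(v + 4) = 0 at v ∈ {-4, -3, -2, 1}.
The Hessian is diagonal: diag(E_uu, E_vv). Second derivatives: E_uu(-3)=-288, E_uu(1)=96, E_uu(3)=-144; E_vv(-4)=-150, E_vv(-3)=60, E_vv(-2)=-90, E_vv(1)=900.
Saddle points occur where the two diagonal entries have opposite signs: (-3, -3), (-3, 1), (1, -4), (1, -2), (3, -3), (3, 1). Count: 6.

6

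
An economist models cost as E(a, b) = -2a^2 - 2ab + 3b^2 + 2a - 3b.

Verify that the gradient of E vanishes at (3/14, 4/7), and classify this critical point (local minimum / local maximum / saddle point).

∇E = (-4a - 2b + 2, -2a + 6b - 3); substituting (3/14, 4/7) gives ∇E = (0, 0), so (3/14, 4/7) is indeed a critical point.
The Hessian of E is constant: H = [[-4, -2], [-2, 6]].
det(H) = (-4)·6 − (-2)² = -28.
Since det(H) < 0, H is indefinite and the critical point is a saddle point.

saddle point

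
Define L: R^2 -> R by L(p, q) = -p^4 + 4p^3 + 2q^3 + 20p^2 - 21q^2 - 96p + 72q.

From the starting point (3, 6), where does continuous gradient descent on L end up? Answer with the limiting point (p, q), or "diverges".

L is separable, so gradient descent decouples: p follows -∂L/∂p, q follows -∂L/∂q.
∂L/∂p = -4(p - 4)(p - 2)(p + 3); at p=3 this is 24, so p decreases.
∂L/∂q = 6(q - 4)(q - 3); at q=6 this is 36, so q decreases.
p converges to its nearest critical value 2 (a local min of the p-part); q converges to 4. The iterate converges to (2, 4).

(2, 4)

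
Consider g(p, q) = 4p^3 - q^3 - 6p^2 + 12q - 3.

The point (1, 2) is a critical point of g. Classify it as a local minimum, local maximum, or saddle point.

saddle point

The mixed partial ∂²g/∂p∂q is 0, so the Hessian at any point is diag(g_pp, g_qq) = diag(12(2p - 1), -6q).
At (1, 2): H = diag(12, -12).
The eigenvalues have opposite signs, so H is indefinite: a saddle point.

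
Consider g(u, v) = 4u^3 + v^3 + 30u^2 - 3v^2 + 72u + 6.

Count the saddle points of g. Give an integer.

g separates as a function of u plus a function of v, so ∇g=0 decouples.
∂g/∂u = 12(u + 2)(u + 3) = 0 at u ∈ {-3, -2}; ∂g/∂v = 3v(v - 2) = 0 at v ∈ {0, 2}.
The Hessian is diagonal: diag(g_uu, g_vv). Second derivatives: g_uu(-3)=-12, g_uu(-2)=12; g_vv(0)=-6, g_vv(2)=6.
Saddle points occur where the two diagonal entries have opposite signs: (-3, 2), (-2, 0). Count: 2.

2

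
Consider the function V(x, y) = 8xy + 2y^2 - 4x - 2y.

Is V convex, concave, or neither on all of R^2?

neither

V is quadratic, so its Hessian is the constant matrix H = [[0, 8], [8, 4]].
det(H) = -64, tr(H) = 4.
det(H) < 0, so H is indefinite: neither convex nor concave.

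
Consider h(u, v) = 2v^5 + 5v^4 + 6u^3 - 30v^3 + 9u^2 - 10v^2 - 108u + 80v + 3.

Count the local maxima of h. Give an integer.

h separates as a function of u plus a function of v, so ∇h=0 decouples.
∂h/∂u = 18(u - 2)(u + 3) = 0 at u ∈ {-3, 2}; ∂h/∂v = 10(v - 2)(v - 1)(v + 1)(v + 4) = 0 at v ∈ {-4, -1, 1, 2}.
The Hessian is diagonal: diag(h_uu, h_vv). Second derivatives: h_uu(-3)=-90, h_uu(2)=90; h_vv(-4)=-900, h_vv(-1)=180, h_vv(1)=-100, h_vv(2)=180.
Local maxima occur where both diagonal entries negative: (-3, -4), (-3, 1). Count: 2.

2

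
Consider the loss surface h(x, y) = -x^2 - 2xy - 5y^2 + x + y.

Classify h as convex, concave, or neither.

concave

h is quadratic, so its Hessian is the constant matrix H = [[-2, -2], [-2, -10]].
det(H) = 16, tr(H) = -12.
det(H) > 0 and tr(H) < 0, so H is negative definite everywhere: concave.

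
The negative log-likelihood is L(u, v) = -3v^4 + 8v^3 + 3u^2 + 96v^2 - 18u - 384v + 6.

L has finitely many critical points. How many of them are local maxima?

0

L separates as a function of u plus a function of v, so ∇L=0 decouples.
∂L/∂u = 6(u - 3) = 0 at u ∈ {3}; ∂L/∂v = -12(v - 4)(v - 2)(v + 4) = 0 at v ∈ {-4, 2, 4}.
The Hessian is diagonal: diag(L_uu, L_vv). Second derivatives: L_uu(3)=6; L_vv(-4)=-576, L_vv(2)=144, L_vv(4)=-192.
Local maxima occur where both diagonal entries negative: none. Count: 0.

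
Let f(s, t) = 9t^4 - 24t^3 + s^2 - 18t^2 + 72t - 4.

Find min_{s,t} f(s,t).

f(s,t) separates as P(s) + Q(t) − 4, so its minimum is min P + min Q − 4.
P'(s) = 2s vanishes at s ∈ {0}; Q'(t) = 36(t - 2)(t - 1)(t + 1) vanishes at t ∈ {-1, 1, 2}.
Local minima of P (where P''>0): P(0)=0. Local minima of Q: Q(-1)=-57, Q(2)=24.
So the global minimum of f is P(0) + Q(-1) − 4 = 0 − 57 − 4 = -61, attained at (0, -1).

-61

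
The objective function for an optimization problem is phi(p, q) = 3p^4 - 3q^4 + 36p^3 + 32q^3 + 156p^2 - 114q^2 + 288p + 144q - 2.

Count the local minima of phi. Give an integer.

2

phi separates as a function of p plus a function of q, so ∇phi=0 decouples.
∂phi/∂p = 12(p + 2)(p + 3)(p + 4) = 0 at p ∈ {-4, -3, -2}; ∂phi/∂q = -12(q - 4)(q - 3)(q - 1) = 0 at q ∈ {1, 3, 4}.
The Hessian is diagonal: diag(phi_pp, phi_qq). Second derivatives: phi_pp(-4)=24, phi_pp(-3)=-12, phi_pp(-2)=24; phi_qq(1)=-72, phi_qq(3)=24, phi_qq(4)=-36.
Local minima occur where both diagonal entries positive: (-4, 3), (-2, 3). Count: 2.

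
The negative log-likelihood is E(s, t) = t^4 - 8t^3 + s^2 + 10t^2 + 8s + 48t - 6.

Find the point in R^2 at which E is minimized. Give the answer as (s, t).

E(s,t) separates as P(s) + Q(t) − 6, so its minimum is min P + min Q − 6.
P'(s) = 2s + 8 vanishes at s ∈ {-4}; Q'(t) = 4(t - 4)(t - 3)(t + 1) vanishes at t ∈ {-1, 3, 4}.
Local minima of P (where P''>0): P(-4)=-16. Local minima of Q: Q(-1)=-29, Q(4)=96.
So the global minimum of E is P(-4) + Q(-1) − 6 = -16 − 29 − 6 = -51, attained at (-4, -1).

(-4, -1)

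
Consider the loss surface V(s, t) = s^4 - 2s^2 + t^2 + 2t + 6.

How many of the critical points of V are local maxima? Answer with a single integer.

0

V separates as a function of s plus a function of t, so ∇V=0 decouples.
∂V/∂s = 4s(s - 1)(s + 1) = 0 at s ∈ {-1, 0, 1}; ∂V/∂t = 2(t + 1) = 0 at t ∈ {-1}.
The Hessian is diagonal: diag(V_ss, V_tt). Second derivatives: V_ss(-1)=8, V_ss(0)=-4, V_ss(1)=8; V_tt(-1)=2.
Local maxima occur where both diagonal entries negative: none. Count: 0.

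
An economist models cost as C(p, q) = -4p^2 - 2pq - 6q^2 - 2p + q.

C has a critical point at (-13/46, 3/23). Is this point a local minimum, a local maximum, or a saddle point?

local maximum

The Hessian of C is constant: H = [[-8, -2], [-2, -12]].
det(H) = (-8)·(-12) − (-2)² = 92.
det(H) > 0 and tr(H) = -20 < 0, so H is negative definite and the point is a local maximum.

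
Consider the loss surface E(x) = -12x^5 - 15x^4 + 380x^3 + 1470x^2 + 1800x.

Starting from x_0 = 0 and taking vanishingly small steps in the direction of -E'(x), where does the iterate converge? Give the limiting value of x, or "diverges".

-1

E'(x) = -60(x - 5)(x + 1)(x + 2)(x + 3), so E'(0) = 1800.
Gradient descent moves in the -E' direction, i.e. x is decreasing.
The nearest critical point in that direction is x = -1, where E'' = 720 > 0 (a local minimum). The iterate converges there.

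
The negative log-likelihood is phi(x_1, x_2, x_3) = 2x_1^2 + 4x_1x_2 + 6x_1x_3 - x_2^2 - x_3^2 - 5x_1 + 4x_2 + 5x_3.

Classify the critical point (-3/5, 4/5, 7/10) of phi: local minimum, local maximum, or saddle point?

saddle point

The Hessian is constant: H = [[4, 4, 6], [4, -2, 0], [6, 0, -2]].
Leading principal minors: Δ₁ = 4, Δ₂ = -24, Δ₃ = 120.
The minors fit neither the all-positive nor the alternating-sign pattern, so H is indefinite: a saddle point.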